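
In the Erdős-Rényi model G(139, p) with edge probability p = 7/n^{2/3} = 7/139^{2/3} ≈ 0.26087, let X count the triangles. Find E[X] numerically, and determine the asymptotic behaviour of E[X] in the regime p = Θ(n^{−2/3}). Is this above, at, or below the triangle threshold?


Number of potential triangles: C(139, 3) = 437989.
Each occurs with probability p³ ≈ (0.26087)³ ≈ 1.7752704e-02.
By linearity: E[X] = C(139, 3)·p³ ≈ 437989 · 1.7752704e-02 ≈ 7775.48921.
Since α = 2/3 < 1, p = c/n^{2/3} ≫ 1/n is above the triangle threshold p ~ 1/n. Asymptotically E[X] ~ (c³/6)·n^{3(1−α)} = (7³/6)·n^{1} → ∞; triangles are abundant w.h.p.

E[X] ≈ 7775.48921; in regime p = Θ(1/n^{2/3}) E[X] diverges (above the triangle threshold p ~ 1/n).


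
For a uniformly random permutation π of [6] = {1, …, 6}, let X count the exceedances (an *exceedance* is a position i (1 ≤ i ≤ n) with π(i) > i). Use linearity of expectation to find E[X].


Write X = Σ_{i=1}^{6} X_i, where X_i = 1_{π(i) > i}.
For each fixed i, π(i) is uniform over {1, …, 6} (marginal of a uniform permutation), so P[π(i) > i] = (n − i)/n. Summing: Σ_{i=1}^{6} (n − i)/n = (0 + 1 + … + 5)/6 = 6(6 − 1)/(2·6) = (6 − 1)/2.
Hence E[X] = Σ_{i=1}^{6} (6 − i)/6 = 5/2 ≈ 2.5000.

E[X] = 5/2 = 2.5000.


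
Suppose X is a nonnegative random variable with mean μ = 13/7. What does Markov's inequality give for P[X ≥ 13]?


μ = E[X] = 13/7, a = 13.
Markov: P[X ≥ 13] ≤ μ/a = (13/7)/13 = 1/7.
Numerically: ≈ 0.1429.
(Since a = 13 > μ = 1.8571, the bound 1/7 is < 1 and informative.)

P[X ≥ 13] ≤ 1/7 ≈ 0.1429.


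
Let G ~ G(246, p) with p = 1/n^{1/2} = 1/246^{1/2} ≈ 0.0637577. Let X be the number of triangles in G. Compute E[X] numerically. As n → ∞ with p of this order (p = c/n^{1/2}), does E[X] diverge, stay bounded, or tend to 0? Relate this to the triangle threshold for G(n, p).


Number of potential triangles: C(246, 3) = 2450980.
Each occurs with probability p³ ≈ (0.0637577)³ ≈ 2.59177526e-04.
By linearity: E[X] = C(246, 3)·p³ ≈ 2450980 · 2.59177526e-04 ≈ 635.238932.
Since α = 1/2 < 1, p = c/n^{1/2} ≫ 1/n is above the triangle threshold p ~ 1/n. Asymptotically E[X] ~ (c³/6)·n^{3(1−α)} = (1³/6)·n^{1.5} → ∞; triangles are abundant w.h.p.

E[X] ≈ 635.238932; in regime p = Θ(1/n^{1/2}) E[X] diverges (above the triangle threshold p ~ 1/n).


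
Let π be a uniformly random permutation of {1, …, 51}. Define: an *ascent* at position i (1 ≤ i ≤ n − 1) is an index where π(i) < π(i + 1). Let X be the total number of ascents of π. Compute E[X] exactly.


Write X = Σ X_I over i = 1, …, 50, with X_I the indicator of one ascent.
There are 50 indicators.
For each fixed i, the pair (π(i), π(i+1)) is a uniformly random ordered pair of distinct values from {1, …, 51}; by symmetry P[π(i) < π(i+1)] = 1/2.
By linearity: E[X] = 50 · (1/2) = (51 − 1) · (1/2) = 25 ≈ 25.0000.

E[X] = 25 = 25.0000.


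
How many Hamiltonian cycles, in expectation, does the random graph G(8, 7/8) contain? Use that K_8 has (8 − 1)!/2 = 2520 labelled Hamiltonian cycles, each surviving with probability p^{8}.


K_8 has (8 − 1)!/2 = 2520 labelled Hamiltonian cycles.
For each such Hamiltonian cycle H, let X_H = 1 if all 8 edges of H are present in G. Then P[X_H = 1] = p^{8} = (7/8)^{8} = 5764801/16777216.
By linearity: E[X] = Σ_H E[X_H] = 2520 · p^{8} = 2520 · 5764801/16777216 = 1815912315/2097152.
Numerically: E[X] ≈ 865.89.

E[X] = 2520 · (7/8)^{8} = 1815912315/2097152 ≈ 865.89.


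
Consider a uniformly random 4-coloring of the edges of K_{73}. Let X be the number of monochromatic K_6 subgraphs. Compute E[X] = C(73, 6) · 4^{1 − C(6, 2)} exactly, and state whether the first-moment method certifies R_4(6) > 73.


E[X] = C(73, 6) · 4^{1 − 15} = 170230452 · 4^{−14} = 170230452/268435456.
As a reduced fraction: E[X] = 42557613/67108864 ≈ 0.6342.
Is E[X] < 1? YES.
Since E[X] < 1, there exists a 4-coloring of K_{73} with no monochromatic K_6; hence R_4(6) > 73.

E[X] = 42557613/67108864 ≈ 0.6342; E[X] < 1, so R_4(6) > 73.


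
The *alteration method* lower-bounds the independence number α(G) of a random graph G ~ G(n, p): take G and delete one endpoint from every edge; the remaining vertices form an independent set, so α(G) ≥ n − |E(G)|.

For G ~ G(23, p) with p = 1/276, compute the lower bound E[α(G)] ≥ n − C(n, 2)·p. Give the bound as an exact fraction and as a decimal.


E[|E(G)|] = C(23, 2)·p = 253 · (1/276) = 11/12.
E[α(G)] ≥ n − E[|E(G)|] = 23 − 11/12 = 265/12.
Numerically: ≈ 22.083.
(This is only a lower bound; the true E[α(G)] may be larger.)

E[α(G)] ≥ 265/12 ≈ 22.083.


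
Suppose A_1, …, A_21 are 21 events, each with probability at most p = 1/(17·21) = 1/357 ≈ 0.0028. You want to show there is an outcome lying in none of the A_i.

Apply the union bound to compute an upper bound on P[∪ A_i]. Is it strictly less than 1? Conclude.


Union bound: P[∪_{i=1}^{21} A_i] ≤ Σ_i P[A_i] ≤ 21·p = 21·(1/357) = 1/17.
Numerically: 1/17 ≈ 0.0588.
Is 1/17 < 1? YES.
Since P[∪ A_i] ≤ 1/17 < 1, the complement has P[∩ A_i^c] ≥ 1 − 1/17 = 16/17 > 0, so some outcome avoids every A_i.

21·p = 1/17 ≈ 0.0588; existence CERTIFIED by the union bound.


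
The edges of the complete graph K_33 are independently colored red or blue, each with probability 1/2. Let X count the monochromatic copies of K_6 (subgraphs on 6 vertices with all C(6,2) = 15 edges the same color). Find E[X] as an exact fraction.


Let X = Σ_S X_S over the C(33, 6) = 1107568 subsets S of size 6, where X_S = 1 if the K_6 on S is monochromatic.
For a fixed S, the K_6 on S has C(6, 2) = 15 edges. P[all 15 edges red] = (1/2)^15, and likewise for blue, so P[monochromatic] = 2·(1/2)^15 = 2^{1 − 15} = 1/16384.
By linearity: E[X] = C(33, 6) · 2^{1 − 15} = 1107568 · 1/16384 = 69223/1024.
Numerically: E[X] ≈ 67.600586.

E[X] = C(33,6)·2^(1−C(6,2)) = 69223/1024 ≈ 67.600586.


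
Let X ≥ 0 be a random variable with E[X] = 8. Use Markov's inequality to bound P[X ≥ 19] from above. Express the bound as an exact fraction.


μ = E[X] = 8, a = 19.
Markov: P[X ≥ 19] ≤ μ/a = (8)/19 = 8/19.
Numerically: ≈ 0.421.
(Since a = 19 > μ = 8.000, the bound 8/19 is < 1 and informative.)

P[X ≥ 19] ≤ 8/19 ≈ 0.421.


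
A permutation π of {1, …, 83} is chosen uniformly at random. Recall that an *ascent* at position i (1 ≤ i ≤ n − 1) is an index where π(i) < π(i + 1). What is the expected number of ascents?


Write X = Σ X_I over i = 1, …, 82, with X_I the indicator of one ascent.
There are 82 indicators.
For each fixed i, the pair (π(i), π(i+1)) is a uniformly random ordered pair of distinct values from {1, …, 83}; by symmetry P[π(i) < π(i+1)] = 1/2.
By linearity: E[X] = 82 · (1/2) = (83 − 1) · (1/2) = 41 ≈ 41.000.

E[X] = 41 = 41.000.


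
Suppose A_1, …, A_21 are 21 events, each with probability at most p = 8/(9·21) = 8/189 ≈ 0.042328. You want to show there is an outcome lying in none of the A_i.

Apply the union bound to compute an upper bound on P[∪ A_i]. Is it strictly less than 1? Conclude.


Union bound: P[∪_{i=1}^{21} A_i] ≤ Σ_i P[A_i] ≤ 21·p = 21·(8/189) = 8/9.
Numerically: 8/9 ≈ 0.888889.
Is 8/9 < 1? YES.
Since P[∪ A_i] ≤ 8/9 < 1, the complement has P[∩ A_i^c] ≥ 1 − 8/9 = 1/9 > 0, so some outcome avoids every A_i.

21·p = 8/9 ≈ 0.888889; existence CERTIFIED by the union bound.


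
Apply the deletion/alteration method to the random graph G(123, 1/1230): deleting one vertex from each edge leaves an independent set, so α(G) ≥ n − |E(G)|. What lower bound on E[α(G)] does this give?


E[|E(G)|] = C(123, 2)·p = 7503 · (1/1230) = 61/10.
E[α(G)] ≥ n − E[|E(G)|] = 123 − 61/10 = 1169/10.
Numerically: ≈ 116.9000.
(This is only a lower bound; the true E[α(G)] may be larger.)

E[α(G)] ≥ 1169/10 ≈ 116.9000.


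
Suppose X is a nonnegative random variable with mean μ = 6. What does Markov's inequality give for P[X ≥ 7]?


μ = E[X] = 6, a = 7.
Markov: P[X ≥ 7] ≤ μ/a = (6)/7 = 6/7.
Numerically: ≈ 0.8571.
(Since a = 7 > μ = 6.0000, the bound 6/7 is < 1 and informative.)

P[X ≥ 7] ≤ 6/7 ≈ 0.8571.


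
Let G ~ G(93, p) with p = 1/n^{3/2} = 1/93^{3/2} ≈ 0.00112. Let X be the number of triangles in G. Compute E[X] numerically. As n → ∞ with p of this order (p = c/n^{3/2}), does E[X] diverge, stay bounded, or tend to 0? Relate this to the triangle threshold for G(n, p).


Number of potential triangles: C(93, 3) = 129766.
Each occurs with probability p³ ≈ (0.00112)³ ≈ 1.38620e-09.
By linearity: E[X] = C(93, 3)·p³ ≈ 129766 · 1.38620e-09 ≈ 0.000.
Since α = 3/2 > 1, p = c/n^{3/2} = o(1/n) is below the triangle threshold p ~ 1/n. Asymptotically E[X] ~ (c³/6)·n^{3(1−α)} = (1³/6)·n^{-1.5} → 0, so by Markov's inequality G has no triangles w.h.p.

E[X] ≈ 0.000; in regime p = Θ(1/n^{3/2}) E[X] tends to 0 (below the triangle threshold p ~ 1/n).


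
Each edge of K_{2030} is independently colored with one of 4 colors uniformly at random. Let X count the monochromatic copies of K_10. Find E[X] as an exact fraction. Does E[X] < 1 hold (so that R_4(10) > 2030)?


E[X] = C(2030, 10) · 4^{1 − 45} = 320298626039392096327195965 · 4^{−44} = 320298626039392096327195965/309485009821345068724781056.
As a reduced fraction: E[X] = 320298626039392096327195965/309485009821345068724781056 ≈ 1.035.
Is E[X] < 1? NO.
Since E[X] ≥ 1, the first-moment bound is inconclusive at n = 2030; it does NOT by itself certify R_4(10) > 2030.

E[X] = 320298626039392096327195965/309485009821345068724781056 ≈ 1.035; E[X] ≥ 1; first-moment method inconclusive here.


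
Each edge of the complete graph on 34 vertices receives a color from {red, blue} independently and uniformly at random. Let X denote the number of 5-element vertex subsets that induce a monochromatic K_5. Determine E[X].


Let X = Σ_S X_S over the C(34, 5) = 278256 subsets S of size 5, where X_S = 1 if the K_5 on S is monochromatic.
For a fixed S, the K_5 on S has C(5, 2) = 10 edges. P[all 10 edges red] = (1/2)^10, and likewise for blue, so P[monochromatic] = 2·(1/2)^10 = 2^{1 − 10} = 1/512.
By linearity: E[X] = C(34, 5) · 2^{1 − 10} = 278256 · 1/512 = 17391/32.
Numerically: E[X] ≈ 543.469.

E[X] = C(34,5)·2^(1−C(5,2)) = 17391/32 ≈ 543.469.


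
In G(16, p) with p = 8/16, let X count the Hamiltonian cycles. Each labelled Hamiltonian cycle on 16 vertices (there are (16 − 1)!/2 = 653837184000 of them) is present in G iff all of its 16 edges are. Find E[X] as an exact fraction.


K_16 has (16 − 1)!/2 = 653837184000 labelled Hamiltonian cycles.
For each such Hamiltonian cycle H, let X_H = 1 if all 16 edges of H are present in G. Then P[X_H = 1] = p^{16} = (1/2)^{16} = 1/65536.
By linearity of expectation: E[X] = Σ_H E[X_H] = 653837184000 · p^{16} = 653837184000 · 1/65536 = 638512875/64.
Numerically: E[X] ≈ 9.977e+06.

E[X] = 653837184000 · (1/2)^{16} = 638512875/64 ≈ 9.977e+06.


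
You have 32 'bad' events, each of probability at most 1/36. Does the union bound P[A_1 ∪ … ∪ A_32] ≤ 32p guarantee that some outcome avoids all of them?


Union bound: P[∪_{i=1}^{32} A_i] ≤ Σ_i P[A_i] ≤ 32·p = 32·(1/36) = 8/9.
Numerically: 8/9 ≈ 0.889.
Is 8/9 < 1? YES.
Since P[∪ A_i] ≤ 8/9 < 1, the complement has P[∩ A_i^c] ≥ 1 − 8/9 = 1/9 > 0, so some outcome avoids every A_i.

32·p = 8/9 ≈ 0.889; existence CERTIFIED by the union bound.


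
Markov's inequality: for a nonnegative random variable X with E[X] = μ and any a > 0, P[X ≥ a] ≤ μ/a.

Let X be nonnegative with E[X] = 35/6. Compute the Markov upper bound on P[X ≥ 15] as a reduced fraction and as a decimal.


μ = E[X] = 35/6, a = 15.
Markov: P[X ≥ 15] ≤ μ/a = (35/6)/15 = 7/18.
Numerically: ≈ 0.38889.
(Since a = 15 > μ = 5.83333, the bound 7/18 is < 1 and informative.)

P[X ≥ 15] ≤ 7/18 ≈ 0.38889.


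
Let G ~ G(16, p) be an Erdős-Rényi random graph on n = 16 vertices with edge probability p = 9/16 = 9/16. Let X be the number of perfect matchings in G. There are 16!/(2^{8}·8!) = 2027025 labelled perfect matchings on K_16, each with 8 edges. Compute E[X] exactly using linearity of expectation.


K_16 has 16!/(2^{8}·8!) = 2027025 labelled perfect matchings.
For each such perfect matching H, let X_H = 1 if all 8 edges of H are present in G. Then P[X_H = 1] = p^{8} = (9/16)^{8} = 43046721/4294967296.
By linearity of expectation: E[X] = Σ_H E[X_H] = 2027025 · p^{8} = 2027025 · 43046721/4294967296 = 87256779635025/4294967296.
Numerically: E[X] ≈ 20316.

E[X] = 2027025 · (9/16)^{8} = 87256779635025/4294967296 ≈ 20316.


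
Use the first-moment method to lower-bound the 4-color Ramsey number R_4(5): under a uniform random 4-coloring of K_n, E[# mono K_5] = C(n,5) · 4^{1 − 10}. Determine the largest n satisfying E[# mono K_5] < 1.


We need C(n, 5) · 4^{1 − 10} < 1, i.e. C(n, 5) < 4^{10 − 1} = 262144.
Check values of n near the boundary:
  n = 27: C(27, 5) = 80730; 80730 < 262144? YES
  n = 28: C(28, 5) = 98280; 98280 < 262144? YES
  n = 29: C(29, 5) = 118755; 118755 < 262144? YES
  n = 30: C(30, 5) = 142506; 142506 < 262144? YES
  n = 31: C(31, 5) = 169911; 169911 < 262144? YES
  n = 32: C(32, 5) = 201376; 201376 < 262144? YES
  n = 33: C(33, 5) = 237336; 237336 < 262144? YES
  n = 34: C(34, 5) = 278256; 278256 < 262144? NO
The largest n with C(n, 5) < 262144 is n = 33 (where E[X] = 29667/32768 ≈ 0.905). Hence R_4(5) > 33, i.e. R_4(5) ≥ 34.

Largest n = 33; hence R_4(5) > 33.


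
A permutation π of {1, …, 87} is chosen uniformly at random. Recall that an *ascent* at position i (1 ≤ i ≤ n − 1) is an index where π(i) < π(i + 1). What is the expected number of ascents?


Write X = Σ X_I over i = 1, …, 86, with X_I the indicator of one ascent.
There are 86 indicators.
For each fixed i, the pair (π(i), π(i+1)) is a uniformly random ordered pair of distinct values from {1, …, 87}; by symmetry P[π(i) < π(i+1)] = 1/2.
By linearity: E[X] = 86 · (1/2) = (87 − 1) · (1/2) = 43 ≈ 43.0000.

E[X] = 43 = 43.0000.


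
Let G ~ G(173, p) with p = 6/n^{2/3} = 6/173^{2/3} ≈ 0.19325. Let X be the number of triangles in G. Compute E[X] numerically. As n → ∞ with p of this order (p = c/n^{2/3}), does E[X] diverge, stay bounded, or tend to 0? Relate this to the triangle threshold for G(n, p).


Number of potential triangles: C(173, 3) = 848046.
Each occurs with probability p³ ≈ (0.19325)³ ≈ 7.21708042e-03.
By linearity: E[X] = C(173, 3)·p³ ≈ 848046 · 7.21708042e-03 ≈ 6120.416185.
Since α = 2/3 < 1, p = c/n^{2/3} ≫ 1/n is above the triangle threshold p ~ 1/n. Asymptotically E[X] ~ (c³/6)·n^{3(1−α)} = (6³/6)·n^{1} → ∞; triangles are abundant w.h.p.

E[X] ≈ 6120.416185; in regime p = Θ(1/n^{2/3}) E[X] diverges (above the triangle threshold p ~ 1/n).


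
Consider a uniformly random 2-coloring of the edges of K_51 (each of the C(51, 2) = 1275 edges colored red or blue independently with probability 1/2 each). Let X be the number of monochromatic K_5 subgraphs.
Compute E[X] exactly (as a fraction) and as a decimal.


Let X = Σ_S X_S over the C(51, 5) = 2349060 subsets S of size 5, where X_S = 1 if the K_5 on S is monochromatic.
For a fixed S, the K_5 on S has C(5, 2) = 10 edges. P[all 10 edges red] = (1/2)^10, and likewise for blue, so P[monochromatic] = 2·(1/2)^10 = 2^{1 − 10} = 1/512.
By linearity of expectation: E[X] = C(51, 5) · 2^{1 − 10} = 2349060 · 1/512 = 587265/128.
Numerically: E[X] ≈ 4588.00781.

E[X] = C(51,5)·2^(1−C(5,2)) = 587265/128 ≈ 4588.00781.


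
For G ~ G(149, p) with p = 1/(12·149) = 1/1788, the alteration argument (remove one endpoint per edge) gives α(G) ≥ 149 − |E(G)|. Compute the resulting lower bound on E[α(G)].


E[|E(G)|] = C(149, 2)·p = 11026 · (1/1788) = 37/6.
E[α(G)] ≥ n − E[|E(G)|] = 149 − 37/6 = 857/6.
Numerically: ≈ 142.83333.
(This is only a lower bound; the true E[α(G)] may be larger.)

E[α(G)] ≥ 857/6 ≈ 142.83333.


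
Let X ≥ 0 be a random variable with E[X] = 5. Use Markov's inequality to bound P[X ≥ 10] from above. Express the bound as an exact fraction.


μ = E[X] = 5, a = 10.
Markov: P[X ≥ 10] ≤ μ/a = (5)/10 = 1/2.
Numerically: ≈ 0.50000.
(Since a = 10 > μ = 5.00000, the bound 1/2 is < 1 and informative.)

P[X ≥ 10] ≤ 1/2 ≈ 0.50000.


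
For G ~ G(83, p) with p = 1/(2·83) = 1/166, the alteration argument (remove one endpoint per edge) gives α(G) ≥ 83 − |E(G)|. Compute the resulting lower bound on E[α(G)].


E[|E(G)|] = C(83, 2)·p = 3403 · (1/166) = 41/2.
E[α(G)] ≥ n − E[|E(G)|] = 83 − 41/2 = 125/2.
Numerically: ≈ 62.5000.
(This is only a lower bound; the true E[α(G)] may be larger.)

E[α(G)] ≥ 125/2 ≈ 62.5000.


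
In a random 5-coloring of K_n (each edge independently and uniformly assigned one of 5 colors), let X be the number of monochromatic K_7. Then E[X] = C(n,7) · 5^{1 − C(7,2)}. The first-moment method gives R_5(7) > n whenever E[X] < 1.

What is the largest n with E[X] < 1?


We need C(n, 7) · 5^{1 − 21} < 1, i.e. C(n, 7) < 5^{21 − 1} = 95367431640625.
Check values of n near the boundary:
  n = 335: C(335, 7) = 88202498238195; 88202498238195 < 95367431640625? YES
  n = 336: C(336, 7) = 90079147136880; 90079147136880 < 95367431640625? YES
  n = 337: C(337, 7) = 91989916924632; 91989916924632 < 95367431640625? YES
  n = 338: C(338, 7) = 93935323022736; 93935323022736 < 95367431640625? YES
  n = 339: C(339, 7) = 95915887062372; 95915887062372 < 95367431640625? NO
  n = 340: C(340, 7) = 97932136940560; 97932136940560 < 95367431640625? NO
The largest n with C(n, 7) < 95367431640625 is n = 338 (where E[X] = 93935323022736/95367431640625 ≈ 0.984983). Hence R_5(7) > 338, i.e. R_5(7) ≥ 339.

Largest n = 338; hence R_5(7) > 338.


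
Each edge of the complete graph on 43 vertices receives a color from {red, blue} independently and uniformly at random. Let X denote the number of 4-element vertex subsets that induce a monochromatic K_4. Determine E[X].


Let X = Σ_S X_S over the C(43, 4) = 123410 subsets S of size 4, where X_S = 1 if the K_4 on S is monochromatic.
For a fixed S, the K_4 on S has C(4, 2) = 6 edges. P[all 6 edges red] = (1/2)^6, and likewise for blue, so P[monochromatic] = 2·(1/2)^6 = 2^{1 − 6} = 1/32.
Summing: E[X] = C(43, 4) · 2^{1 − 6} = 123410 · 1/32 = 61705/16.
Numerically: E[X] ≈ 3856.562.

E[X] = C(43,4)·2^(1−C(4,2)) = 61705/16 ≈ 3856.562.


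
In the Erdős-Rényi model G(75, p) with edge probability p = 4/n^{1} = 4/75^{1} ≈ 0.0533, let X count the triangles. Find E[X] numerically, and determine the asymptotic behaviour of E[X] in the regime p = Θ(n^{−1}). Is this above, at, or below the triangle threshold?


Number of potential triangles: C(75, 3) = 67525.
Each occurs with probability p³ ≈ (0.0533)³ ≈ 1.51704e-04.
By linearity: E[X] = C(75, 3)·p³ ≈ 67525 · 1.51704e-04 ≈ 10.244.
Here α = 1, so p = 4/n is exactly at the triangle threshold p ~ 1/n. Asymptotically E[X] → c³/6 = 4³/6 = 32/3 ≈ 10.667, a bounded constant. In this regime the triangle count is asymptotically Poisson(c³/6).

E[X] ≈ 10.244; in regime p = Θ(1/n^{1}) E[X] stays bounded (at the triangle threshold p ~ 1/n).


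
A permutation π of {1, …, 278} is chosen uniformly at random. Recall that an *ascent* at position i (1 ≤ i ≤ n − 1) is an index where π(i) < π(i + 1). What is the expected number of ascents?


Write X = Σ X_I over i = 1, …, 277, with X_I the indicator of one ascent.
There are 277 indicators.
For each fixed i, the pair (π(i), π(i+1)) is a uniformly random ordered pair of distinct values from {1, …, 278}; by symmetry P[π(i) < π(i+1)] = 1/2.
By linearity: E[X] = 277 · (1/2) = (278 − 1) · (1/2) = 277/2 ≈ 138.5000.

E[X] = 277/2 = 138.5000.


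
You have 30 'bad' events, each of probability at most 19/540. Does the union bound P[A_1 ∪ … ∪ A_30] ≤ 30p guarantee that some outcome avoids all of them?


Union bound: P[∪_{i=1}^{30} A_i] ≤ Σ_i P[A_i] ≤ 30·p = 30·(19/540) = 19/18.
Numerically: 19/18 ≈ 1.055556.
Is 19/18 < 1? NO.
Since the bound 19/18 is ≥ 1, the union bound is uninformative here; it does NOT by itself certify existence.

30·p = 19/18 ≈ 1.055556; existence NOT certified by the union bound.


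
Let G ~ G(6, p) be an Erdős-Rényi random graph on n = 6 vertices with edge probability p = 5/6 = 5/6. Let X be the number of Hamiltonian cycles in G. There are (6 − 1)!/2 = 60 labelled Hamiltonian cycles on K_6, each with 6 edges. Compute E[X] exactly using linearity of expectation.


K_6 has (6 − 1)!/2 = 60 labelled Hamiltonian cycles.
For each such Hamiltonian cycle H, let X_H = 1 if all 6 edges of H are present in G. Then P[X_H = 1] = p^{6} = (5/6)^{6} = 15625/46656.
By linearity: E[X] = Σ_H E[X_H] = 60 · p^{6} = 60 · 15625/46656 = 78125/3888.
Numerically: E[X] ≈ 20.09.

E[X] = 60 · (5/6)^{6} = 78125/3888 ≈ 20.09.


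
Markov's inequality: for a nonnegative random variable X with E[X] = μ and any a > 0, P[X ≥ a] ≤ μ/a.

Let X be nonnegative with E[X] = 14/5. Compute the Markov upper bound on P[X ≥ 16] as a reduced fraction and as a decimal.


μ = E[X] = 14/5, a = 16.
Markov: P[X ≥ 16] ≤ μ/a = (14/5)/16 = 7/40.
Numerically: ≈ 0.17500.
(Since a = 16 > μ = 2.80000, the bound 7/40 is < 1 and informative.)

P[X ≥ 16] ≤ 7/40 ≈ 0.17500.


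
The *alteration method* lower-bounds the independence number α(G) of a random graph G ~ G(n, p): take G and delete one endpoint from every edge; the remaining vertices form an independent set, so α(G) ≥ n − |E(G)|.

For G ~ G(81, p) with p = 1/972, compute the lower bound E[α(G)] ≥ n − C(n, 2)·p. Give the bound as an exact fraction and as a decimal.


E[|E(G)|] = C(81, 2)·p = 3240 · (1/972) = 10/3.
E[α(G)] ≥ n − E[|E(G)|] = 81 − 10/3 = 233/3.
Numerically: ≈ 77.6667.
(This is only a lower bound; the true E[α(G)] may be larger.)

E[α(G)] ≥ 233/3 ≈ 77.6667.


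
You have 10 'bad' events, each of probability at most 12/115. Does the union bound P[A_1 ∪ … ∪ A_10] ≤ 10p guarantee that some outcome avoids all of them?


Union bound: P[∪_{i=1}^{10} A_i] ≤ Σ_i P[A_i] ≤ 10·p = 10·(12/115) = 24/23.
Numerically: 24/23 ≈ 1.0435.
Is 24/23 < 1? NO.
Since the bound 24/23 is ≥ 1, the union bound is uninformative here; it does NOT by itself certify existence.

10·p = 24/23 ≈ 1.0435; existence NOT certified by the union bound.


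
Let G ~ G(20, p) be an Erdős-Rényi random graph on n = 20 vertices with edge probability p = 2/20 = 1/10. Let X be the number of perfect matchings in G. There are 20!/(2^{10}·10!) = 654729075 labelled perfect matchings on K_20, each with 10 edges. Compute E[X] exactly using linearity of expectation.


K_20 has 20!/(2^{10}·10!) = 654729075 labelled perfect matchings.
For each such perfect matching H, let X_H = 1 if all 10 edges of H are present in G. Then P[X_H = 1] = p^{10} = (1/10)^{10} = 1/10000000000.
By linearity: E[X] = Σ_H E[X_H] = 654729075 · p^{10} = 654729075 · 1/10000000000 = 26189163/400000000.
Numerically: E[X] ≈ 0.06547.

E[X] = 654729075 · (1/10)^{10} = 26189163/400000000 ≈ 0.06547.


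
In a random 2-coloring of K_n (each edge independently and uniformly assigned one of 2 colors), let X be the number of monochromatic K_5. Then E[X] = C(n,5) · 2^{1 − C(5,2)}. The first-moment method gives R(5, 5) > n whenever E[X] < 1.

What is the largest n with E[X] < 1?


We need C(n, 5) · 2^{1 − 10} < 1, i.e. C(n, 5) < 2^{10 − 1} = 512.
Check values of n near the boundary:
  n = 10: C(10, 5) = 252; 252 < 512? YES
  n = 11: C(11, 5) = 462; 462 < 512? YES
  n = 12: C(12, 5) = 792; 792 < 512? NO
  n = 13: C(13, 5) = 1287; 1287 < 512? NO
  n = 14: C(14, 5) = 2002; 2002 < 512? NO
The largest n with C(n, 5) < 512 is n = 11 (where E[X] = 231/256 ≈ 0.902). Hence R(5, 5) > 11, i.e. R(5, 5) ≥ 12.

Largest n = 11; hence R(5, 5) > 11.


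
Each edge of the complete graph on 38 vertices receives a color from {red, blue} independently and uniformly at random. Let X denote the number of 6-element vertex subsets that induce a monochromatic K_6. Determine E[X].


Let X = Σ_S X_S over the C(38, 6) = 2760681 subsets S of size 6, where X_S = 1 if the K_6 on S is monochromatic.
For a fixed S, the K_6 on S has C(6, 2) = 15 edges. P[all 15 edges red] = (1/2)^15, and likewise for blue, so P[monochromatic] = 2·(1/2)^15 = 2^{1 − 15} = 1/16384.
Summing: E[X] = C(38, 6) · 2^{1 − 15} = 2760681 · 1/16384 = 2760681/16384.
Numerically: E[X] ≈ 168.499.

E[X] = C(38,6)·2^(1−C(6,2)) = 2760681/16384 ≈ 168.499.


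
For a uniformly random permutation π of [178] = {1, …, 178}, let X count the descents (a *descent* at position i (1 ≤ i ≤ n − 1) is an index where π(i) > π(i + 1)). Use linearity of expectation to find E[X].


Write X = Σ X_I over i = 1, …, 177, with X_I the indicator of one descent.
There are 177 indicators.
For each fixed i, the pair (π(i), π(i+1)) is a uniformly random ordered pair of distinct values from {1, …, 178}; by symmetry P[π(i) > π(i+1)] = 1/2.
By linearity: E[X] = 177 · (1/2) = (178 − 1) · (1/2) = 177/2 ≈ 88.500.

E[X] = 177/2 = 88.500.


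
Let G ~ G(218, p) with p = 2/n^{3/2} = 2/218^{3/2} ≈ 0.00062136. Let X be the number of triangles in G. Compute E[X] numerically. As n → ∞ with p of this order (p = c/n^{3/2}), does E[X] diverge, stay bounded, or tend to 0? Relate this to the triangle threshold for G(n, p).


Number of potential triangles: C(218, 3) = 1703016.
Each occurs with probability p³ ≈ (0.00062136)³ ≈ 2.3990305e-10.
By linearity: E[X] = C(218, 3)·p³ ≈ 1703016 · 2.3990305e-10 ≈ 0.00041.
Since α = 3/2 > 1, p = c/n^{3/2} = o(1/n) is below the triangle threshold p ~ 1/n. Asymptotically E[X] ~ (c³/6)·n^{3(1−α)} = (2³/6)·n^{-1.5} → 0, so by Markov's inequality G has no triangles w.h.p.

E[X] ≈ 0.00041; in regime p = Θ(1/n^{3/2}) E[X] tends to 0 (below the triangle threshold p ~ 1/n).


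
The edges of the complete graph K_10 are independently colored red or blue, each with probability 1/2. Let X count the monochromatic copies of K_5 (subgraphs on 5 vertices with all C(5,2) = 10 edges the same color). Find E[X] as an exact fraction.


Let X = Σ_S X_S over the C(10, 5) = 252 subsets S of size 5, where X_S = 1 if the K_5 on S is monochromatic.
For a fixed S, the K_5 on S has C(5, 2) = 10 edges. P[all 10 edges red] = (1/2)^10, and likewise for blue, so P[monochromatic] = 2·(1/2)^10 = 2^{1 − 10} = 1/512.
By linearity of expectation: E[X] = C(10, 5) · 2^{1 − 10} = 252 · 1/512 = 63/128.
Numerically: E[X] ≈ 0.4922.

E[X] = C(10,5)·2^(1−C(5,2)) = 63/128 ≈ 0.4922.


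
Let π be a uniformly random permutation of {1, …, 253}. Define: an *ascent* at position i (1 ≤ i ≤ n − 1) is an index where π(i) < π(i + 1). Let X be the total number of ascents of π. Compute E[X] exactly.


Write X = Σ X_I over i = 1, …, 252, with X_I the indicator of one ascent.
There are 252 indicators.
For each fixed i, the pair (π(i), π(i+1)) is a uniformly random ordered pair of distinct values from {1, …, 253}; by symmetry P[π(i) < π(i+1)] = 1/2.
By linearity: E[X] = 252 · (1/2) = (253 − 1) · (1/2) = 126 ≈ 126.0000.

E[X] = 126 = 126.0000.


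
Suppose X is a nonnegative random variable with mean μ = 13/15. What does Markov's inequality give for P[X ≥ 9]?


μ = E[X] = 13/15, a = 9.
Markov: P[X ≥ 9] ≤ μ/a = (13/15)/9 = 13/135.
Numerically: ≈ 0.09630.
(Since a = 9 > μ = 0.86667, the bound 13/135 is < 1 and informative.)

P[X ≥ 9] ≤ 13/135 ≈ 0.09630.


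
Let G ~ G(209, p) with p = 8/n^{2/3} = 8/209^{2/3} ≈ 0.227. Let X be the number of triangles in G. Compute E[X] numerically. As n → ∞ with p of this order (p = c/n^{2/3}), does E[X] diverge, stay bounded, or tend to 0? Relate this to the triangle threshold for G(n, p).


Number of potential triangles: C(209, 3) = 1499784.
Each occurs with probability p³ ≈ (0.227)³ ≈ 1.17213e-02.
By linearity: E[X] = C(209, 3)·p³ ≈ 1499784 · 1.17213e-02 ≈ 17579.483.
Since α = 2/3 < 1, p = c/n^{2/3} ≫ 1/n is above the triangle threshold p ~ 1/n. Asymptotically E[X] ~ (c³/6)·n^{3(1−α)} = (8³/6)·n^{1} → ∞; triangles are abundant w.h.p.

E[X] ≈ 17579.483; in regime p = Θ(1/n^{2/3}) E[X] diverges (above the triangle threshold p ~ 1/n).


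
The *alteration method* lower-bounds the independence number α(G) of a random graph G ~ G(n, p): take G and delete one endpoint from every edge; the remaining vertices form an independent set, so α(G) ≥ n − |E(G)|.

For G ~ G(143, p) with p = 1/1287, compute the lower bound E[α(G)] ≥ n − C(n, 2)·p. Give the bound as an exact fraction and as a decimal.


E[|E(G)|] = C(143, 2)·p = 10153 · (1/1287) = 71/9.
E[α(G)] ≥ n − E[|E(G)|] = 143 − 71/9 = 1216/9.
Numerically: ≈ 135.111111.
(This is only a lower bound; the true E[α(G)] may be larger.)

E[α(G)] ≥ 1216/9 ≈ 135.111111.


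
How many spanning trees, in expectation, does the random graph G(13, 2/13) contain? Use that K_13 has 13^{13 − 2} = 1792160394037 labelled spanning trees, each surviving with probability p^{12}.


K_13 has 13^{13 − 2} = 1792160394037 labelled spanning trees.
For each such spanning tree H, let X_H = 1 if all 12 edges of H are present in G. Then P[X_H = 1] = p^{12} = (2/13)^{12} = 4096/23298085122481.
By linearity: E[X] = Σ_H E[X_H] = 1792160394037 · p^{12} = 1792160394037 · 4096/23298085122481 = 4096/13.
Numerically: E[X] ≈ 315.077.

E[X] = 1792160394037 · (2/13)^{12} = 4096/13 ≈ 315.077.


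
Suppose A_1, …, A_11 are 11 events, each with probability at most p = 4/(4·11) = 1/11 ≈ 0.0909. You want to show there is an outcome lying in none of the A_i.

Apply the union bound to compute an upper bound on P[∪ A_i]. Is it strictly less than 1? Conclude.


Union bound: P[∪_{i=1}^{11} A_i] ≤ Σ_i P[A_i] ≤ 11·p = 11·(1/11) = 1.
Numerically: 1 ≈ 1.0000.
Is 1 < 1? NO.
Since the bound 1 is ≥ 1, the union bound is uninformative here; it does NOT by itself certify existence.

11·p = 1 ≈ 1.0000; existence NOT certified by the union bound.


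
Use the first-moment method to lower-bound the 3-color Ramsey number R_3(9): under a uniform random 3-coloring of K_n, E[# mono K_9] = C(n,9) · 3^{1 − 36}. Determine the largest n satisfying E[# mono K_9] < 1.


We need C(n, 9) · 3^{1 − 36} < 1, i.e. C(n, 9) < 3^{36 − 1} = 50031545098999707.
Check values of n near the boundary:
  n = 296: C(296, 9) = 42513789098994080; 42513789098994080 < 50031545098999707? YES
  n = 297: C(297, 9) = 43842345008337645; 43842345008337645 < 50031545098999707? YES
  n = 298: C(298, 9) = 45207677551849890; 45207677551849890 < 50031545098999707? YES
  n = 299: C(299, 9) = 46610674441390059; 46610674441390059 < 50031545098999707? YES
  n = 300: C(300, 9) = 48052241692154700; 48052241692154700 < 50031545098999707? YES
  n = 301: C(301, 9) = 49533303936090975; 49533303936090975 < 50031545098999707? YES
  n = 302: C(302, 9) = 51054804739588650; 51054804739588650 < 50031545098999707? NO
  n = 303: C(303, 9) = 52617706925494425; 52617706925494425 < 50031545098999707? NO
  n = 304: C(304, 9) = 54222992899492560; 54222992899492560 < 50031545098999707? NO
The largest n with C(n, 9) < 50031545098999707 is n = 301 (where E[X] = 16511101312030325/16677181699666569 ≈ 0.990041). Hence R_3(9) > 301, i.e. R_3(9) ≥ 302.

Largest n = 301; hence R_3(9) > 301.


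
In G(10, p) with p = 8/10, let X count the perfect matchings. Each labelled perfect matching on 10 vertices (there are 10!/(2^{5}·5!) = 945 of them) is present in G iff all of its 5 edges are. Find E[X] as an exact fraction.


K_10 has 10!/(2^{5}·5!) = 945 labelled perfect matchings.
For each such perfect matching H, let X_H = 1 if all 5 edges of H are present in G. Then P[X_H = 1] = p^{5} = (4/5)^{5} = 1024/3125.
By linearity: E[X] = Σ_H E[X_H] = 945 · p^{5} = 945 · 1024/3125 = 193536/625.
Numerically: E[X] ≈ 309.658.

E[X] = 945 · (4/5)^{5} = 193536/625 ≈ 309.658.


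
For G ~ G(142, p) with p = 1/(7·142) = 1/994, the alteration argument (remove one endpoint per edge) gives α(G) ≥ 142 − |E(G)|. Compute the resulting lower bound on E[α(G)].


E[|E(G)|] = C(142, 2)·p = 10011 · (1/994) = 141/14.
E[α(G)] ≥ n − E[|E(G)|] = 142 − 141/14 = 1847/14.
Numerically: ≈ 131.928571.
(This is only a lower bound; the true E[α(G)] may be larger.)

E[α(G)] ≥ 1847/14 ≈ 131.928571.


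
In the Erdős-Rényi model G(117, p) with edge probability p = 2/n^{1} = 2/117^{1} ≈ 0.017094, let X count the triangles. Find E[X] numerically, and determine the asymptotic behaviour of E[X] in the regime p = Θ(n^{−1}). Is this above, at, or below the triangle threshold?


Number of potential triangles: C(117, 3) = 260130.
Each occurs with probability p³ ≈ (0.017094)³ ≈ 4.99496445e-06.
By linearity: E[X] = C(117, 3)·p³ ≈ 260130 · 4.99496445e-06 ≈ 1.299340.
Here α = 1, so p = 2/n is exactly at the triangle threshold p ~ 1/n. Asymptotically E[X] → c³/6 = 2³/6 = 4/3 ≈ 1.333333, a bounded constant. In this regime the triangle count is asymptotically Poisson(c³/6).

E[X] ≈ 1.299340; in regime p = Θ(1/n^{1}) E[X] stays bounded (at the triangle threshold p ~ 1/n).


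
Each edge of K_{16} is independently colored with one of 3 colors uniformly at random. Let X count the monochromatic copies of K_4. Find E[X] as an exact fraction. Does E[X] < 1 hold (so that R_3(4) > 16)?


E[X] = C(16, 4) · 3^{1 − 6} = 1820 · 3^{−5} = 1820/243.
As a reduced fraction: E[X] = 1820/243 ≈ 7.4897.
Is E[X] < 1? NO.
Since E[X] ≥ 1, the first-moment bound is inconclusive at n = 16; it does NOT by itself certify R_3(4) > 16.

E[X] = 1820/243 ≈ 7.4897; E[X] ≥ 1; first-moment method inconclusive here.


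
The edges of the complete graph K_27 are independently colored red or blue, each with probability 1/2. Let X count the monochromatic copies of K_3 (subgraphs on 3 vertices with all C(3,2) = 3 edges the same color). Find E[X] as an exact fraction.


Let X = Σ_S X_S over the C(27, 3) = 2925 subsets S of size 3, where X_S = 1 if the K_3 on S is monochromatic.
For a fixed S, the K_3 on S has C(3, 2) = 3 edges. P[all 3 edges red] = (1/2)^3, and likewise for blue, so P[monochromatic] = 2·(1/2)^3 = 2^{1 − 3} = 1/4.
By linearity: E[X] = C(27, 3) · 2^{1 − 3} = 2925 · 1/4 = 2925/4.
Numerically: E[X] ≈ 731.250000.

E[X] = C(27,3)·2^(1−C(3,2)) = 2925/4 ≈ 731.250000.


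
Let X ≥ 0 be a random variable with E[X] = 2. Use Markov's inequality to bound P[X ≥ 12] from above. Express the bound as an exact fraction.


μ = E[X] = 2, a = 12.
Markov: P[X ≥ 12] ≤ μ/a = (2)/12 = 1/6.
Numerically: ≈ 0.16667.
(Since a = 12 > μ = 2.00000, the bound 1/6 is < 1 and informative.)

P[X ≥ 12] ≤ 1/6 ≈ 0.16667.


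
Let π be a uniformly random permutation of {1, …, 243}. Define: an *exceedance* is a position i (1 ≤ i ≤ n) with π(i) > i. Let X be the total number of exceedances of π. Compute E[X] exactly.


Write X = Σ_{i=1}^{243} X_i, where X_i = 1_{π(i) > i}.
For each fixed i, π(i) is uniform over {1, …, 243} (marginal of a uniform permutation), so P[π(i) > i] = (n − i)/n. Summing: Σ_{i=1}^{243} (n − i)/n = (0 + 1 + … + 242)/243 = 243(243 − 1)/(2·243) = (243 − 1)/2.
Hence E[X] = Σ_{i=1}^{243} (243 − i)/243 = 121 ≈ 121.000000.

E[X] = 121 = 121.000000.


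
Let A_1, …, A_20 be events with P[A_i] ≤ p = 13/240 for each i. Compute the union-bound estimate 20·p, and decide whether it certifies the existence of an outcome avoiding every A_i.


Union bound: P[∪_{i=1}^{20} A_i] ≤ Σ_i P[A_i] ≤ 20·p = 20·(13/240) = 13/12.
Numerically: 13/12 ≈ 1.08333.
Is 13/12 < 1? NO.
Since the bound 13/12 is ≥ 1, the union bound is uninformative here; it does NOT by itself certify existence.

20·p = 13/12 ≈ 1.08333; existence NOT certified by the union bound.


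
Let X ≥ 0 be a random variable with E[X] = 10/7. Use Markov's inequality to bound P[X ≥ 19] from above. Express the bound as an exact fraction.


μ = E[X] = 10/7, a = 19.
Markov: P[X ≥ 19] ≤ μ/a = (10/7)/19 = 10/133.
Numerically: ≈ 0.075188.
(Since a = 19 > μ = 1.428571, the bound 10/133 is < 1 and informative.)

P[X ≥ 19] ≤ 10/133 ≈ 0.075188.


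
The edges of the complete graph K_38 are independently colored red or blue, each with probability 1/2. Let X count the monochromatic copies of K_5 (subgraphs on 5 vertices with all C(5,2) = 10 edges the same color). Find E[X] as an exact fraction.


Let X = Σ_S X_S over the C(38, 5) = 501942 subsets S of size 5, where X_S = 1 if the K_5 on S is monochromatic.
For a fixed S, the K_5 on S has C(5, 2) = 10 edges. P[all 10 edges red] = (1/2)^10, and likewise for blue, so P[monochromatic] = 2·(1/2)^10 = 2^{1 − 10} = 1/512.
By linearity: E[X] = C(38, 5) · 2^{1 − 10} = 501942 · 1/512 = 250971/256.
Numerically: E[X] ≈ 980.35547.

E[X] = C(38,5)·2^(1−C(5,2)) = 250971/256 ≈ 980.35547.


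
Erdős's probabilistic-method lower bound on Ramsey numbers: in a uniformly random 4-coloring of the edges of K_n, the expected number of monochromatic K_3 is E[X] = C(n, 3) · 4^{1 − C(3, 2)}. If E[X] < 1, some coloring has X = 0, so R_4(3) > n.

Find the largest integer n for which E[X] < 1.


We need C(n, 3) · 4^{1 − 3} < 1, i.e. C(n, 3) < 4^{3 − 1} = 16.
Check values of n near the boundary:
  n = 4: C(4, 3) = 4; 4 < 16? YES
  n = 5: C(5, 3) = 10; 10 < 16? YES
  n = 6: C(6, 3) = 20; 20 < 16? NO
The largest n with C(n, 3) < 16 is n = 5 (where E[X] = 5/8 ≈ 0.6250). Hence R_4(3) > 5, i.e. R_4(3) ≥ 6.

Largest n = 5; hence R_4(3) > 5.


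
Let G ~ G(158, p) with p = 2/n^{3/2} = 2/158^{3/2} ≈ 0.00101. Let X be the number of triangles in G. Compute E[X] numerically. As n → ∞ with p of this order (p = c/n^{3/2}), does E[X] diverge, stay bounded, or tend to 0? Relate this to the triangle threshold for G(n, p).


Number of potential triangles: C(158, 3) = 644956.
Each occurs with probability p³ ≈ (0.00101)³ ≈ 1.02125e-09.
By linearity: E[X] = C(158, 3)·p³ ≈ 644956 · 1.02125e-09 ≈ 0.001.
Since α = 3/2 > 1, p = c/n^{3/2} = o(1/n) is below the triangle threshold p ~ 1/n. Asymptotically E[X] ~ (c³/6)·n^{3(1−α)} = (2³/6)·n^{-1.5} → 0, so by Markov's inequality G has no triangles w.h.p.

E[X] ≈ 0.001; in regime p = Θ(1/n^{3/2}) E[X] tends to 0 (below the triangle threshold p ~ 1/n).


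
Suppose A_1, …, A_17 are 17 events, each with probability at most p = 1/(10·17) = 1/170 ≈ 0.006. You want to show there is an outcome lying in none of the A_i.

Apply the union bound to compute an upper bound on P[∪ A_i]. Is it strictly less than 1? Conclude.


Union bound: P[∪_{i=1}^{17} A_i] ≤ Σ_i P[A_i] ≤ 17·p = 17·(1/170) = 1/10.
Numerically: 1/10 ≈ 0.100.
Is 1/10 < 1? YES.
Since P[∪ A_i] ≤ 1/10 < 1, the complement has P[∩ A_i^c] ≥ 1 − 1/10 = 9/10 > 0, so some outcome avoids every A_i.

17·p = 1/10 ≈ 0.100; existence CERTIFIED by the union bound.


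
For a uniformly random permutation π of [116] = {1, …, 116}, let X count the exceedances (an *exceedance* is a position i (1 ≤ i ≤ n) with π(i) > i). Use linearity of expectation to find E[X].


Write X = Σ_{i=1}^{116} X_i, where X_i = 1_{π(i) > i}.
For each fixed i, π(i) is uniform over {1, …, 116} (marginal of a uniform permutation), so P[π(i) > i] = (n − i)/n. Summing: Σ_{i=1}^{116} (n − i)/n = (0 + 1 + … + 115)/116 = 116(116 − 1)/(2·116) = (116 − 1)/2.
Hence E[X] = Σ_{i=1}^{116} (116 − i)/116 = 115/2 ≈ 57.500.

E[X] = 115/2 = 57.500.


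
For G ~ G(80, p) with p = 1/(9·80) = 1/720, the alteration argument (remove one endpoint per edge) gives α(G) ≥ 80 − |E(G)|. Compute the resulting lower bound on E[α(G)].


E[|E(G)|] = C(80, 2)·p = 3160 · (1/720) = 79/18.
E[α(G)] ≥ n − E[|E(G)|] = 80 − 79/18 = 1361/18.
Numerically: ≈ 75.611111.
(This is only a lower bound; the true E[α(G)] may be larger.)

E[α(G)] ≥ 1361/18 ≈ 75.611111.
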